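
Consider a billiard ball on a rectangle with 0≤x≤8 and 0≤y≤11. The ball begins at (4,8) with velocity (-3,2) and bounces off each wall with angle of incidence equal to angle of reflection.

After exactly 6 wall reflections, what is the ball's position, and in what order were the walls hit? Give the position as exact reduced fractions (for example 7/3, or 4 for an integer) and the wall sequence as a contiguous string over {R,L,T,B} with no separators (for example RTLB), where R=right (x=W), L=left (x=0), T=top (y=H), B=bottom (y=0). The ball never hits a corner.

Final position: (8,14/3)
Wall sequence: LTRLBR

1. t=4/3 → L at (0,32/3); v=(3,2)
2. t=1/6 → T at (1/2,11); v=(3,-2)
3. t=5/2 → R at (8,6); v=(-3,-2)
4. t=8/3 → L at (0,2/3); v=(3,-2)
5. t=1/3 → B at (1,0); v=(3,2)
6. t=7/3 → R at (8,14/3); v=(-3,2)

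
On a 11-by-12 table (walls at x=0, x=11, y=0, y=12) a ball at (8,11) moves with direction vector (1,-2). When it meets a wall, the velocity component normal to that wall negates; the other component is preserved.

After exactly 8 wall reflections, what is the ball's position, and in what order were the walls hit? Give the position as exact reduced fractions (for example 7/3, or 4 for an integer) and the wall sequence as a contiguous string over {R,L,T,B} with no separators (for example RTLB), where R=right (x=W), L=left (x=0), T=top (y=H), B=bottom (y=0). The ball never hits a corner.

Final position: (13/2,0)
Wall sequence: RBTLBTRB

1. t=3 → R at (11,5); v=(-1,-2)
2. t=5/2 → B at (17/2,0); v=(-1,2)
3. t=6 → T at (5/2,12); v=(-1,-2)
4. t=5/2 → L at (0,7); v=(1,-2)
5. t=7/2 → B at (7/2,0); v=(1,2)
6. t=6 → T at (19/2,12); v=(1,-2)
7. t=3/2 → R at (11,9); v=(-1,-2)
8. t=9/2 → B at (13/2,0); v=(-1,2)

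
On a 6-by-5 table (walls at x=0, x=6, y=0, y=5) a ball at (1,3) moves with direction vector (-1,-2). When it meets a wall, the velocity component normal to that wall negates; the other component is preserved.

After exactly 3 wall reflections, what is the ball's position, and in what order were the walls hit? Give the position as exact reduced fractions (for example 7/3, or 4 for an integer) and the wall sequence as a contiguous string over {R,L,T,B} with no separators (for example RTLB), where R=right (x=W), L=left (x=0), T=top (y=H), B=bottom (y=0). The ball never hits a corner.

1. t=1 → L at (0,1); v=(1,-2)
2. t=1/2 → B at (1/2,0); v=(1,2)
3. t=5/2 → T at (3,5); v=(1,-2)

Final position: (3,5)
Wall sequence: LBT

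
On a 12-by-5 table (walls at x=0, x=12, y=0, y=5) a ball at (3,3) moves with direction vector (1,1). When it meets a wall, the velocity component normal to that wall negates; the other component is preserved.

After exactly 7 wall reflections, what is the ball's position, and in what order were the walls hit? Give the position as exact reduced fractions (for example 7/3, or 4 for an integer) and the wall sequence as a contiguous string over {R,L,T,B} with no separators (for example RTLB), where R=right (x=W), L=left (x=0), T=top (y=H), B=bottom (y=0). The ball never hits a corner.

Final position: (1,5)
Wall sequence: TBRTBLT

1. t=2 → T at (5,5); v=(1,-1)
2. t=5 → B at (10,0); v=(1,1)
3. t=2 → R at (12,2); v=(-1,1)
4. t=3 → T at (9,5); v=(-1,-1)
5. t=5 → B at (4,0); v=(-1,1)
6. t=4 → L at (0,4); v=(1,1)
7. t=1 → T at (1,5); v=(1,-1)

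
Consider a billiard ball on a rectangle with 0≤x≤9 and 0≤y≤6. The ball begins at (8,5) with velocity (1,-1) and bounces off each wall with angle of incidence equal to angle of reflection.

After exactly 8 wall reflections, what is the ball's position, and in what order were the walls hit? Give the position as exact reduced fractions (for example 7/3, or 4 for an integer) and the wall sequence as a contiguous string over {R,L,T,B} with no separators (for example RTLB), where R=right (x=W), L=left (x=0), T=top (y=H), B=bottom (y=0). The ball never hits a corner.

1. t=1 → R at (9,4); v=(-1,-1)
2. t=4 → B at (5,0); v=(-1,1)
3. t=5 → L at (0,5); v=(1,1)
4. t=1 → T at (1,6); v=(1,-1)
5. t=6 → B at (7,0); v=(1,1)
6. t=2 → R at (9,2); v=(-1,1)
7. t=4 → T at (5,6); v=(-1,-1)
8. t=5 → L at (0,1); v=(1,-1)

Final position: (0,1)
Wall sequence: RBLTBRTL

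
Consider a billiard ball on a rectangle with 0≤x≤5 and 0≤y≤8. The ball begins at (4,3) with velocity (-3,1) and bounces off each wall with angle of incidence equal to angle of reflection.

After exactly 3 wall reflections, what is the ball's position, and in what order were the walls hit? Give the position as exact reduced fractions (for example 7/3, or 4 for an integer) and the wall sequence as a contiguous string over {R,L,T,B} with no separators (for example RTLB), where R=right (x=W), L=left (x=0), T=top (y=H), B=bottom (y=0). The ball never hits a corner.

Final position: (0,23/3)
Wall sequence: LRL

1. t=4/3 → L at (0,13/3); v=(3,1)
2. t=5/3 → R at (5,6); v=(-3,1)
3. t=5/3 → L at (0,23/3); v=(3,1)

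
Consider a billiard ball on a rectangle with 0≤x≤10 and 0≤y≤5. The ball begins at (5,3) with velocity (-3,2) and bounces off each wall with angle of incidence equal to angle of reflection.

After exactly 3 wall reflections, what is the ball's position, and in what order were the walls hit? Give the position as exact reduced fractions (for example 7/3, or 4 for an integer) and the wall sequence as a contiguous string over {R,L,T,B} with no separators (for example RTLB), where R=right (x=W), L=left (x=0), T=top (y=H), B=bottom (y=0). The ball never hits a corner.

Final position: (11/2,0)
Wall sequence: TLB

1. t=1 → T at (2,5); v=(-3,-2)
2. t=2/3 → L at (0,11/3); v=(3,-2)
3. t=11/6 → B at (11/2,0); v=(3,2)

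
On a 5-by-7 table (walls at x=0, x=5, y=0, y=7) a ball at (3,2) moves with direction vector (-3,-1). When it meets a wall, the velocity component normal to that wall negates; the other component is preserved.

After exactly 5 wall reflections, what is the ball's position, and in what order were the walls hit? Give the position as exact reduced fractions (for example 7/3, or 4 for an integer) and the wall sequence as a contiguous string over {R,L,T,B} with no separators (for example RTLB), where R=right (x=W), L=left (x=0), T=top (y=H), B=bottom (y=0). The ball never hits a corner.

Final position: (5,4)
Wall sequence: LBRLR

1. t=1 → L at (0,1); v=(3,-1)
2. t=1 → B at (3,0); v=(3,1)
3. t=2/3 → R at (5,2/3); v=(-3,1)
4. t=5/3 → L at (0,7/3); v=(3,1)
5. t=5/3 → R at (5,4); v=(-3,1)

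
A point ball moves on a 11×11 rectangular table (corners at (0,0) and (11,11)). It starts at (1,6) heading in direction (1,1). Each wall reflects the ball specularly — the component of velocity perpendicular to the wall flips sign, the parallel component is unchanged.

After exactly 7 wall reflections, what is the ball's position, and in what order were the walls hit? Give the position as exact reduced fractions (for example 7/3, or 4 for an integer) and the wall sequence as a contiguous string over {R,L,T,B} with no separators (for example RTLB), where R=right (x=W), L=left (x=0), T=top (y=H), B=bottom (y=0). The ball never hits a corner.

1. t=5 → T at (6,11); v=(1,-1)
2. t=5 → R at (11,6); v=(-1,-1)
3. t=6 → B at (5,0); v=(-1,1)
4. t=5 → L at (0,5); v=(1,1)
5. t=6 → T at (6,11); v=(1,-1)
6. t=5 → R at (11,6); v=(-1,-1)
7. t=6 → B at (5,0); v=(-1,1)

Final position: (5,0)
Wall sequence: TRBLTRB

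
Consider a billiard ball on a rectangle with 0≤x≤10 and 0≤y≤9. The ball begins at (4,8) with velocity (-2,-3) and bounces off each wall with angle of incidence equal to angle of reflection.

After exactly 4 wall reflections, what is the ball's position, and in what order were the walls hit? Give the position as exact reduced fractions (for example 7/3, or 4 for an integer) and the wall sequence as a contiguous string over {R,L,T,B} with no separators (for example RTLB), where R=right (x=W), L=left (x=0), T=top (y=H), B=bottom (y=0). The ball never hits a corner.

1. t=2 → L at (0,2); v=(2,-3)
2. t=2/3 → B at (4/3,0); v=(2,3)
3. t=3 → T at (22/3,9); v=(2,-3)
4. t=4/3 → R at (10,5); v=(-2,-3)

Final position: (10,5)
Wall sequence: LBTR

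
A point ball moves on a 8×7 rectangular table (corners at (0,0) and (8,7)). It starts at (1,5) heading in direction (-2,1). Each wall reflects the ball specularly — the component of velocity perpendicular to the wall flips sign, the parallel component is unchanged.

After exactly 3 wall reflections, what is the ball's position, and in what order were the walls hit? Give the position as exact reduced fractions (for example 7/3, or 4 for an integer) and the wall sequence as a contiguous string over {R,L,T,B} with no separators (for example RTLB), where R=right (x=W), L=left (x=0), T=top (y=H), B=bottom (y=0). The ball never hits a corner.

1. t=1/2 → L at (0,11/2); v=(2,1)
2. t=3/2 → T at (3,7); v=(2,-1)
3. t=5/2 → R at (8,9/2); v=(-2,-1)

Final position: (8,9/2)
Wall sequence: LTR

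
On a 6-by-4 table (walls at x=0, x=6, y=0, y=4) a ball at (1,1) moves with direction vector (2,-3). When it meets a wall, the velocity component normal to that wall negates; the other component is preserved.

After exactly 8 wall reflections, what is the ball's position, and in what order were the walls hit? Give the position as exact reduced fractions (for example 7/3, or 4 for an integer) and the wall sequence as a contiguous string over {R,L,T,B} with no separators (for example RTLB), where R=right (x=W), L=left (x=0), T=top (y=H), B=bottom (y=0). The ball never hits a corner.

Final position: (3,4)
Wall sequence: BTRBTLBT

1. t=1/3 → B at (5/3,0); v=(2,3)
2. t=4/3 → T at (13/3,4); v=(2,-3)
3. t=5/6 → R at (6,3/2); v=(-2,-3)
4. t=1/2 → B at (5,0); v=(-2,3)
5. t=4/3 → T at (7/3,4); v=(-2,-3)
6. t=7/6 → L at (0,1/2); v=(2,-3)
7. t=1/6 → B at (1/3,0); v=(2,3)
8. t=4/3 → T at (3,4); v=(2,-3)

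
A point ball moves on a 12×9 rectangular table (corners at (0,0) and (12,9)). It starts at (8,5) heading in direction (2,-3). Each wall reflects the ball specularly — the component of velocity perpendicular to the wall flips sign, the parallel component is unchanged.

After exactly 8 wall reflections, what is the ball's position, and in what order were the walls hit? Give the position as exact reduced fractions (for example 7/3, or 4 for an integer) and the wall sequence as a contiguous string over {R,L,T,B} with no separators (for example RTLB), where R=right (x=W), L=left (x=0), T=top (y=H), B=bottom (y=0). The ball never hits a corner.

Final position: (12,1)
Wall sequence: BRTBLTBR

1. t=5/3 → B at (34/3,0); v=(2,3)
2. t=1/3 → R at (12,1); v=(-2,3)
3. t=8/3 → T at (20/3,9); v=(-2,-3)
4. t=3 → B at (2/3,0); v=(-2,3)
5. t=1/3 → L at (0,1); v=(2,3)
6. t=8/3 → T at (16/3,9); v=(2,-3)
7. t=3 → B at (34/3,0); v=(2,3)
8. t=1/3 → R at (12,1); v=(-2,3)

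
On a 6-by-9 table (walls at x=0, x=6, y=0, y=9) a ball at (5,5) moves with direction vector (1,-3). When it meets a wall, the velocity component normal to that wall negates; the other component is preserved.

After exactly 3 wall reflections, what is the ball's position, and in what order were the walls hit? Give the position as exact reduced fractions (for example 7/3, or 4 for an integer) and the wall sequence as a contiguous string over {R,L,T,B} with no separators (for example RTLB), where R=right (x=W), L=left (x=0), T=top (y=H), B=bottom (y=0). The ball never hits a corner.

1. t=1 → R at (6,2); v=(-1,-3)
2. t=2/3 → B at (16/3,0); v=(-1,3)
3. t=3 → T at (7/3,9); v=(-1,-3)

Final position: (7/3,9)
Wall sequence: RBT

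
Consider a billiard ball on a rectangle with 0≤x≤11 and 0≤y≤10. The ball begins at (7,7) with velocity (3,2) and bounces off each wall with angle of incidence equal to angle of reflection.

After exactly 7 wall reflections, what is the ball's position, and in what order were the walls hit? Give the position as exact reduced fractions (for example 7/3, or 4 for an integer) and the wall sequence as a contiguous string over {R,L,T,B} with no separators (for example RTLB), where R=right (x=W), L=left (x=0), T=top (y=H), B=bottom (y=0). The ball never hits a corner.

1. t=4/3 → R at (11,29/3); v=(-3,2)
2. t=1/6 → T at (21/2,10); v=(-3,-2)
3. t=7/2 → L at (0,3); v=(3,-2)
4. t=3/2 → B at (9/2,0); v=(3,2)
5. t=13/6 → R at (11,13/3); v=(-3,2)
6. t=17/6 → T at (5/2,10); v=(-3,-2)
7. t=5/6 → L at (0,25/3); v=(3,-2)

Final position: (0,25/3)
Wall sequence: RTLBRTL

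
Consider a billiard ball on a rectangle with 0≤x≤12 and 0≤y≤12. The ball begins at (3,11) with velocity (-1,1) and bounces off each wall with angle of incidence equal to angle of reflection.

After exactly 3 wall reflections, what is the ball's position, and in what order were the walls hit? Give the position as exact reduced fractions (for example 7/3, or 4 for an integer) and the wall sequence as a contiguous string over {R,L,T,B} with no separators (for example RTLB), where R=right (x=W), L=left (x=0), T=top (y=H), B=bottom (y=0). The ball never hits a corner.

1. t=1 → T at (2,12); v=(-1,-1)
2. t=2 → L at (0,10); v=(1,-1)
3. t=10 → B at (10,0); v=(1,1)

Final position: (10,0)
Wall sequence: TLB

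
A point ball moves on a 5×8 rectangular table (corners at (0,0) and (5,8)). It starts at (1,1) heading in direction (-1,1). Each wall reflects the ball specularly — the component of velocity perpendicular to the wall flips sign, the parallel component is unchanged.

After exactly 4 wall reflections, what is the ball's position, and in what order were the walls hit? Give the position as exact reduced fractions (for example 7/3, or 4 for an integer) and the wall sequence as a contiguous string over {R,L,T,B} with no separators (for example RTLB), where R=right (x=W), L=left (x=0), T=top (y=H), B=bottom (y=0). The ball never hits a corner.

Final position: (0,4)
Wall sequence: LRTL

1. t=1 → L at (0,2); v=(1,1)
2. t=5 → R at (5,7); v=(-1,1)
3. t=1 → T at (4,8); v=(-1,-1)
4. t=4 → L at (0,4); v=(1,-1)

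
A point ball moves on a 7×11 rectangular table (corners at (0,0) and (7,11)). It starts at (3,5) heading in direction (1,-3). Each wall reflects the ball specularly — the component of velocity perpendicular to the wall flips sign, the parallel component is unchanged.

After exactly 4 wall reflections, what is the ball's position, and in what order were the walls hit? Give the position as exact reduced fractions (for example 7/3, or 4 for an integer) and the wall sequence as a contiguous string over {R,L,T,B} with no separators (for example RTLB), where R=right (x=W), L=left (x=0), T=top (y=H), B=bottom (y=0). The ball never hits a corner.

Final position: (2,0)
Wall sequence: BRTB

1. t=5/3 → B at (14/3,0); v=(1,3)
2. t=7/3 → R at (7,7); v=(-1,3)
3. t=4/3 → T at (17/3,11); v=(-1,-3)
4. t=11/3 → B at (2,0); v=(-1,3)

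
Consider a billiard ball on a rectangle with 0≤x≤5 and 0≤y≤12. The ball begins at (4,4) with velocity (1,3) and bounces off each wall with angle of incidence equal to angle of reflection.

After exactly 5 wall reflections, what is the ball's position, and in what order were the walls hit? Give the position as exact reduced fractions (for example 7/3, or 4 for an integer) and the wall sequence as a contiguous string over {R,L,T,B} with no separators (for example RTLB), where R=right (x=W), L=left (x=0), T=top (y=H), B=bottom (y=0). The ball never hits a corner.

Final position: (14/3,12)
Wall sequence: RTLBT

1. t=1 → R at (5,7); v=(-1,3)
2. t=5/3 → T at (10/3,12); v=(-1,-3)
3. t=10/3 → L at (0,2); v=(1,-3)
4. t=2/3 → B at (2/3,0); v=(1,3)
5. t=4 → T at (14/3,12); v=(1,-3)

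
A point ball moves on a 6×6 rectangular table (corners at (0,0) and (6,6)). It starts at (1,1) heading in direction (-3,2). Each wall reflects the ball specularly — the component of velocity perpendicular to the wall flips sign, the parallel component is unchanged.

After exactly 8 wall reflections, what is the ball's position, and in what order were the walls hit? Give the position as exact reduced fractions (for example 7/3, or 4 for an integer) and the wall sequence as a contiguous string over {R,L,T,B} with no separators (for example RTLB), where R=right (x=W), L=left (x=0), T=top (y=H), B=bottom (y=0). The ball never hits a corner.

1. t=1/3 → L at (0,5/3); v=(3,2)
2. t=2 → R at (6,17/3); v=(-3,2)
3. t=1/6 → T at (11/2,6); v=(-3,-2)
4. t=11/6 → L at (0,7/3); v=(3,-2)
5. t=7/6 → B at (7/2,0); v=(3,2)
6. t=5/6 → R at (6,5/3); v=(-3,2)
7. t=2 → L at (0,17/3); v=(3,2)
8. t=1/6 → T at (1/2,6); v=(3,-2)

Final position: (1/2,6)
Wall sequence: LRTLBRLT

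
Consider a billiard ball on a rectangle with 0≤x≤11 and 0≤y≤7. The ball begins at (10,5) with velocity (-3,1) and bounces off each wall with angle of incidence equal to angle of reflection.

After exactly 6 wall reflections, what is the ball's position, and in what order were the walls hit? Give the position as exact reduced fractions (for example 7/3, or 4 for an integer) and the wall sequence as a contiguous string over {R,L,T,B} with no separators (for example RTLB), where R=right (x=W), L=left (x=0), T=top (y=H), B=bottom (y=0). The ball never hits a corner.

Final position: (11,16/3)
Wall sequence: TLRBLR

1. t=2 → T at (4,7); v=(-3,-1)
2. t=4/3 → L at (0,17/3); v=(3,-1)
3. t=11/3 → R at (11,2); v=(-3,-1)
4. t=2 → B at (5,0); v=(-3,1)
5. t=5/3 → L at (0,5/3); v=(3,1)
6. t=11/3 → R at (11,16/3); v=(-3,1)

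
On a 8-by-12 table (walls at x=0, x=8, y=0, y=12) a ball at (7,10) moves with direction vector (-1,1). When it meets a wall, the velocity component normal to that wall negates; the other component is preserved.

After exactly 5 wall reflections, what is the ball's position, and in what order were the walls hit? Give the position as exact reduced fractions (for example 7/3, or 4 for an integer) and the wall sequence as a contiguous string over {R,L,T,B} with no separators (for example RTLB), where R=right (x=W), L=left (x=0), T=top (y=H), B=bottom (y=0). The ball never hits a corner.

1. t=2 → T at (5,12); v=(-1,-1)
2. t=5 → L at (0,7); v=(1,-1)
3. t=7 → B at (7,0); v=(1,1)
4. t=1 → R at (8,1); v=(-1,1)
5. t=8 → L at (0,9); v=(1,1)

Final position: (0,9)
Wall sequence: TLBRL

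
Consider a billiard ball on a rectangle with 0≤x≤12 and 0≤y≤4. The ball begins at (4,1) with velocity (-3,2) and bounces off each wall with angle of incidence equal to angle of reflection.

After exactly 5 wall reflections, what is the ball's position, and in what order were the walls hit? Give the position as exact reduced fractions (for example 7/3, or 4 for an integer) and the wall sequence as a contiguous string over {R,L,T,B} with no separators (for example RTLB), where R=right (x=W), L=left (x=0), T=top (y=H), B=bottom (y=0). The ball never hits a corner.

Final position: (23/2,4)
Wall sequence: LTBRT

1. t=4/3 → L at (0,11/3); v=(3,2)
2. t=1/6 → T at (1/2,4); v=(3,-2)
3. t=2 → B at (13/2,0); v=(3,2)
4. t=11/6 → R at (12,11/3); v=(-3,2)
5. t=1/6 → T at (23/2,4); v=(-3,-2)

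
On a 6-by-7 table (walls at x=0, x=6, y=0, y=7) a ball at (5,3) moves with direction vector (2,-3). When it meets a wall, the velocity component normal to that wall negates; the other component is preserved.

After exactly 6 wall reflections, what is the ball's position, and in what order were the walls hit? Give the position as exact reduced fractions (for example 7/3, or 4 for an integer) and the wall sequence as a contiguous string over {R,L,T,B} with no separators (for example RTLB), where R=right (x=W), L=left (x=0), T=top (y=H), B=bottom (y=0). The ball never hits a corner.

1. t=1/2 → R at (6,3/2); v=(-2,-3)
2. t=1/2 → B at (5,0); v=(-2,3)
3. t=7/3 → T at (1/3,7); v=(-2,-3)
4. t=1/6 → L at (0,13/2); v=(2,-3)
5. t=13/6 → B at (13/3,0); v=(2,3)
6. t=5/6 → R at (6,5/2); v=(-2,3)

Final position: (6,5/2)
Wall sequence: RBTLBR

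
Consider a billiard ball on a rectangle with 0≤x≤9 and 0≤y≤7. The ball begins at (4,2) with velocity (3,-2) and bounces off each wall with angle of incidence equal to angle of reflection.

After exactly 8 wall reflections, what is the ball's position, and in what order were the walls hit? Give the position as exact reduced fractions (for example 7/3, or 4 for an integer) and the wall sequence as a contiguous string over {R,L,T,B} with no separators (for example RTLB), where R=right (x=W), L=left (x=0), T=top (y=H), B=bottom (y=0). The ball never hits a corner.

Final position: (5/2,7)
Wall sequence: BRTLRBLT

1. t=1 → B at (7,0); v=(3,2)
2. t=2/3 → R at (9,4/3); v=(-3,2)
3. t=17/6 → T at (1/2,7); v=(-3,-2)
4. t=1/6 → L at (0,20/3); v=(3,-2)
5. t=3 → R at (9,2/3); v=(-3,-2)
6. t=1/3 → B at (8,0); v=(-3,2)
7. t=8/3 → L at (0,16/3); v=(3,2)
8. t=5/6 → T at (5/2,7); v=(3,-2)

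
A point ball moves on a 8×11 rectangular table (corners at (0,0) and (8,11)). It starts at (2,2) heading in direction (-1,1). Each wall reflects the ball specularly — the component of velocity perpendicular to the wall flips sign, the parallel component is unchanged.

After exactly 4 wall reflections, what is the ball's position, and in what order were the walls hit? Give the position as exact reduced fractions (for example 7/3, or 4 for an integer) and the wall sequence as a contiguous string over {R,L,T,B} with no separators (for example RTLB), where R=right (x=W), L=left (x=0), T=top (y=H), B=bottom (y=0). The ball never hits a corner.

Final position: (0,2)
Wall sequence: LTRL

1. t=2 → L at (0,4); v=(1,1)
2. t=7 → T at (7,11); v=(1,-1)
3. t=1 → R at (8,10); v=(-1,-1)
4. t=8 → L at (0,2); v=(1,-1)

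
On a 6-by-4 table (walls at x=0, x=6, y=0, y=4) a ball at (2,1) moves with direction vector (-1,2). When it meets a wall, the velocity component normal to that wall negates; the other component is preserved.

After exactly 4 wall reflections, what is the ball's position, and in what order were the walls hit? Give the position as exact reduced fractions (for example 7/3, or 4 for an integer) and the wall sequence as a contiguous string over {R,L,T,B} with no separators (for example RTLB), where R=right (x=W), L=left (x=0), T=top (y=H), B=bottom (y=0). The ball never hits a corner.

1. t=3/2 → T at (1/2,4); v=(-1,-2)
2. t=1/2 → L at (0,3); v=(1,-2)
3. t=3/2 → B at (3/2,0); v=(1,2)
4. t=2 → T at (7/2,4); v=(1,-2)

Final position: (7/2,4)
Wall sequence: TLBT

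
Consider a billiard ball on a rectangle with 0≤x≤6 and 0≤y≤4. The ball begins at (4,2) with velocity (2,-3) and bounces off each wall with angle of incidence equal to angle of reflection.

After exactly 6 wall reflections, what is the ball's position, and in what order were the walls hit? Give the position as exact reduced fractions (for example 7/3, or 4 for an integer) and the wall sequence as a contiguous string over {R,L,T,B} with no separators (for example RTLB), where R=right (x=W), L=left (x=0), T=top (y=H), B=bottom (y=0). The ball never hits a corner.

1. t=2/3 → B at (16/3,0); v=(2,3)
2. t=1/3 → R at (6,1); v=(-2,3)
3. t=1 → T at (4,4); v=(-2,-3)
4. t=4/3 → B at (4/3,0); v=(-2,3)
5. t=2/3 → L at (0,2); v=(2,3)
6. t=2/3 → T at (4/3,4); v=(2,-3)

Final position: (4/3,4)
Wall sequence: BRTBLT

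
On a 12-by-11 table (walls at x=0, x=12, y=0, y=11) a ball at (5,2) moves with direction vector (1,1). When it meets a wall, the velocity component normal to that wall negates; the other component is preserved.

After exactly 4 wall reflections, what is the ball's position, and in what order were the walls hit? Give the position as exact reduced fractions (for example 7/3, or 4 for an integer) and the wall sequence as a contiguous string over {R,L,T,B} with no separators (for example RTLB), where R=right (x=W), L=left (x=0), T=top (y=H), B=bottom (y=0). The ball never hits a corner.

1. t=7 → R at (12,9); v=(-1,1)
2. t=2 → T at (10,11); v=(-1,-1)
3. t=10 → L at (0,1); v=(1,-1)
4. t=1 → B at (1,0); v=(1,1)

Final position: (1,0)
Wall sequence: RTLB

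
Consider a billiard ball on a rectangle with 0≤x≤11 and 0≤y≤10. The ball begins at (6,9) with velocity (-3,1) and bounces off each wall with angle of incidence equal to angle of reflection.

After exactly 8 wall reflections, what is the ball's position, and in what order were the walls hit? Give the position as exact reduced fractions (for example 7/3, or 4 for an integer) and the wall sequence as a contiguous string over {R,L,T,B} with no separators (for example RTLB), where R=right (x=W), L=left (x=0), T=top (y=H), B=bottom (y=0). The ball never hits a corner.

Final position: (11,28/3)
Wall sequence: TLRLBRLR

1. t=1 → T at (3,10); v=(-3,-1)
2. t=1 → L at (0,9); v=(3,-1)
3. t=11/3 → R at (11,16/3); v=(-3,-1)
4. t=11/3 → L at (0,5/3); v=(3,-1)
5. t=5/3 → B at (5,0); v=(3,1)
6. t=2 → R at (11,2); v=(-3,1)
7. t=11/3 → L at (0,17/3); v=(3,1)
8. t=11/3 → R at (11,28/3); v=(-3,1)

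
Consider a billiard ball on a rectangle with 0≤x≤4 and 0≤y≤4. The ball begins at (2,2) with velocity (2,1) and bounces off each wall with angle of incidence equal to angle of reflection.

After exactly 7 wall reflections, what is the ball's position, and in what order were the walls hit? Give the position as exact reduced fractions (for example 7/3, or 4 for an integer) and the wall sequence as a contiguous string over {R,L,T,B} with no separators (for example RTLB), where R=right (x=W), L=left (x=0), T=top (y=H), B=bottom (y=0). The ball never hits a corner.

1. t=1 → R at (4,3); v=(-2,1)
2. t=1 → T at (2,4); v=(-2,-1)
3. t=1 → L at (0,3); v=(2,-1)
4. t=2 → R at (4,1); v=(-2,-1)
5. t=1 → B at (2,0); v=(-2,1)
6. t=1 → L at (0,1); v=(2,1)
7. t=2 → R at (4,3); v=(-2,1)

Final position: (4,3)
Wall sequence: RTLRBLR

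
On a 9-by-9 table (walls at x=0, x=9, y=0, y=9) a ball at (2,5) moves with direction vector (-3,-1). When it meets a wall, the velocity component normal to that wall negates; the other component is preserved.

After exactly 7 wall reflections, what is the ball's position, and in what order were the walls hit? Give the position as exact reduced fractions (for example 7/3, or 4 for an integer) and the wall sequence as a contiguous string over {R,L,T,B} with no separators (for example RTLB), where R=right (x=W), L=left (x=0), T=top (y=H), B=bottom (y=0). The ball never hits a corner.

1. t=2/3 → L at (0,13/3); v=(3,-1)
2. t=3 → R at (9,4/3); v=(-3,-1)
3. t=4/3 → B at (5,0); v=(-3,1)
4. t=5/3 → L at (0,5/3); v=(3,1)
5. t=3 → R at (9,14/3); v=(-3,1)
6. t=3 → L at (0,23/3); v=(3,1)
7. t=4/3 → T at (4,9); v=(3,-1)

Final position: (4,9)
Wall sequence: LRBLRLT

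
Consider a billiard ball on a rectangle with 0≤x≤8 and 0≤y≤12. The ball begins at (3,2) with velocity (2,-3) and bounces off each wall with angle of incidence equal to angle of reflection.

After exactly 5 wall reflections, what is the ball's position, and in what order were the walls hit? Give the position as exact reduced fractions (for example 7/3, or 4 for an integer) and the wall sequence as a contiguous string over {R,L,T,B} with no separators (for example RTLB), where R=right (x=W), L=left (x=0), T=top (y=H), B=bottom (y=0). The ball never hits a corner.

1. t=2/3 → B at (13/3,0); v=(2,3)
2. t=11/6 → R at (8,11/2); v=(-2,3)
3. t=13/6 → T at (11/3,12); v=(-2,-3)
4. t=11/6 → L at (0,13/2); v=(2,-3)
5. t=13/6 → B at (13/3,0); v=(2,3)

Final position: (13/3,0)
Wall sequence: BRTLB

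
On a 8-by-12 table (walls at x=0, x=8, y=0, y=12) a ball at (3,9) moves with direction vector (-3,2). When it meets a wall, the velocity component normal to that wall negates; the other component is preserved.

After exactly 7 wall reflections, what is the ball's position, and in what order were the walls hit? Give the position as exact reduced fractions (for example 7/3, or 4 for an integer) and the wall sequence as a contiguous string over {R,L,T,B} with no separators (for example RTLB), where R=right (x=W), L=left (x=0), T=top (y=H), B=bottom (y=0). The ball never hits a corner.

1. t=1 → L at (0,11); v=(3,2)
2. t=1/2 → T at (3/2,12); v=(3,-2)
3. t=13/6 → R at (8,23/3); v=(-3,-2)
4. t=8/3 → L at (0,7/3); v=(3,-2)
5. t=7/6 → B at (7/2,0); v=(3,2)
6. t=3/2 → R at (8,3); v=(-3,2)
7. t=8/3 → L at (0,25/3); v=(3,2)

Final position: (0,25/3)
Wall sequence: LTRLBRL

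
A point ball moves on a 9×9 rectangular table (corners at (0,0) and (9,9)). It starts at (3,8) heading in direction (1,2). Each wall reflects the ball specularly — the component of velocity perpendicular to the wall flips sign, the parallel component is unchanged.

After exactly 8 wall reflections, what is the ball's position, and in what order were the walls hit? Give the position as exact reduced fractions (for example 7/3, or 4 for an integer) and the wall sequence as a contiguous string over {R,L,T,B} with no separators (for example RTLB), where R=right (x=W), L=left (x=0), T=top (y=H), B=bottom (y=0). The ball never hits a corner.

1. t=1/2 → T at (7/2,9); v=(1,-2)
2. t=9/2 → B at (8,0); v=(1,2)
3. t=1 → R at (9,2); v=(-1,2)
4. t=7/2 → T at (11/2,9); v=(-1,-2)
5. t=9/2 → B at (1,0); v=(-1,2)
6. t=1 → L at (0,2); v=(1,2)
7. t=7/2 → T at (7/2,9); v=(1,-2)
8. t=9/2 → B at (8,0); v=(1,2)

Final position: (8,0)
Wall sequence: TBRTBLTB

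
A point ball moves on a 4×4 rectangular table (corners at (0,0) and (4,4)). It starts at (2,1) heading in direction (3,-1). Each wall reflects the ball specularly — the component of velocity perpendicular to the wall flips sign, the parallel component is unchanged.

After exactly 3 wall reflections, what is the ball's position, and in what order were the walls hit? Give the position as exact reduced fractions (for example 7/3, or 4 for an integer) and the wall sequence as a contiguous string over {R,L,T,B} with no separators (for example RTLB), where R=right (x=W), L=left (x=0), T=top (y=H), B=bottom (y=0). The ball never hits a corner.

1. t=2/3 → R at (4,1/3); v=(-3,-1)
2. t=1/3 → B at (3,0); v=(-3,1)
3. t=1 → L at (0,1); v=(3,1)

Final position: (0,1)
Wall sequence: RBL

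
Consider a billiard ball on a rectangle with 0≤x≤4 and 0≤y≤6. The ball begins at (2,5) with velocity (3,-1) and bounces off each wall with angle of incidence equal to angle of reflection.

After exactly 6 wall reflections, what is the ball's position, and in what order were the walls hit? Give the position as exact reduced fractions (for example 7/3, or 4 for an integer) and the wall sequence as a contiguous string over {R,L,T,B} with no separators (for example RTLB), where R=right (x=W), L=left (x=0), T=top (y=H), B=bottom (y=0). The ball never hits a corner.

1. t=2/3 → R at (4,13/3); v=(-3,-1)
2. t=4/3 → L at (0,3); v=(3,-1)
3. t=4/3 → R at (4,5/3); v=(-3,-1)
4. t=4/3 → L at (0,1/3); v=(3,-1)
5. t=1/3 → B at (1,0); v=(3,1)
6. t=1 → R at (4,1); v=(-3,1)

Final position: (4,1)
Wall sequence: RLRLBR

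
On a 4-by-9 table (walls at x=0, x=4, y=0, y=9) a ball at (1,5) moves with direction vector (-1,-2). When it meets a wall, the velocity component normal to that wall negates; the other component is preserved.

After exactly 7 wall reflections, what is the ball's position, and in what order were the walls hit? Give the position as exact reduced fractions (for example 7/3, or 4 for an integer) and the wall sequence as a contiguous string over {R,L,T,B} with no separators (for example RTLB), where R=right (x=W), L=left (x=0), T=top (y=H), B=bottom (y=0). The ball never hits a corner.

1. t=1 → L at (0,3); v=(1,-2)
2. t=3/2 → B at (3/2,0); v=(1,2)
3. t=5/2 → R at (4,5); v=(-1,2)
4. t=2 → T at (2,9); v=(-1,-2)
5. t=2 → L at (0,5); v=(1,-2)
6. t=5/2 → B at (5/2,0); v=(1,2)
7. t=3/2 → R at (4,3); v=(-1,2)

Final position: (4,3)
Wall sequence: LBRTLBR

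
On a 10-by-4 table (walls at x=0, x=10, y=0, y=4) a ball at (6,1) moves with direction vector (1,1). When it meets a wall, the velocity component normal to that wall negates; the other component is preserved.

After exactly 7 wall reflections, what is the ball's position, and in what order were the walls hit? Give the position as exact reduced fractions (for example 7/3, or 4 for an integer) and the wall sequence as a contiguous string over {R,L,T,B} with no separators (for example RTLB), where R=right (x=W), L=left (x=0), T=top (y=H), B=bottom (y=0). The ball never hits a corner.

Final position: (5,4)
Wall sequence: TRBTLBT

1. t=3 → T at (9,4); v=(1,-1)
2. t=1 → R at (10,3); v=(-1,-1)
3. t=3 → B at (7,0); v=(-1,1)
4. t=4 → T at (3,4); v=(-1,-1)
5. t=3 → L at (0,1); v=(1,-1)
6. t=1 → B at (1,0); v=(1,1)
7. t=4 → T at (5,4); v=(1,-1)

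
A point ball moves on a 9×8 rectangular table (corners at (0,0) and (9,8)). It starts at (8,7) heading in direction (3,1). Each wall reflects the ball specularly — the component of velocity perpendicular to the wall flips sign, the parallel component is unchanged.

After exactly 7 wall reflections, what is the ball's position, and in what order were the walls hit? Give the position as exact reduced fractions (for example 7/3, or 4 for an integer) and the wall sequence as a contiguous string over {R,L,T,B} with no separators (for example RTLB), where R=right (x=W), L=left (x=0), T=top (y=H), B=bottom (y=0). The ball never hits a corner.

1. t=1/3 → R at (9,22/3); v=(-3,1)
2. t=2/3 → T at (7,8); v=(-3,-1)
3. t=7/3 → L at (0,17/3); v=(3,-1)
4. t=3 → R at (9,8/3); v=(-3,-1)
5. t=8/3 → B at (1,0); v=(-3,1)
6. t=1/3 → L at (0,1/3); v=(3,1)
7. t=3 → R at (9,10/3); v=(-3,1)

Final position: (9,10/3)
Wall sequence: RTLRBLR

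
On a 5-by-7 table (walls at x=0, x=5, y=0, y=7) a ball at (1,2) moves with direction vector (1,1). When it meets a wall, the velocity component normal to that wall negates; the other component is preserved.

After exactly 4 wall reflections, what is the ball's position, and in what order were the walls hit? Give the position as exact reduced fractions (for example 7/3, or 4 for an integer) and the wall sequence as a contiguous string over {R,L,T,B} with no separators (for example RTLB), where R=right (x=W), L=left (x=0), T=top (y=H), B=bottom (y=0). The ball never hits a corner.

Final position: (3,0)
Wall sequence: RTLB

1. t=4 → R at (5,6); v=(-1,1)
2. t=1 → T at (4,7); v=(-1,-1)
3. t=4 → L at (0,3); v=(1,-1)
4. t=3 → B at (3,0); v=(1,1)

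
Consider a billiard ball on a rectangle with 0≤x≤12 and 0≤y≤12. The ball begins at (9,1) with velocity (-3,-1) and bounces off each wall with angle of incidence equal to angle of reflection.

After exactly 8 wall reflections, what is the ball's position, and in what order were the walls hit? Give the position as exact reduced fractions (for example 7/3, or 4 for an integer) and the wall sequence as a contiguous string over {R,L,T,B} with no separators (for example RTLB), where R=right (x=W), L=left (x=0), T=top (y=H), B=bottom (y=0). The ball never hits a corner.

1. t=1 → B at (6,0); v=(-3,1)
2. t=2 → L at (0,2); v=(3,1)
3. t=4 → R at (12,6); v=(-3,1)
4. t=4 → L at (0,10); v=(3,1)
5. t=2 → T at (6,12); v=(3,-1)
6. t=2 → R at (12,10); v=(-3,-1)
7. t=4 → L at (0,6); v=(3,-1)
8. t=4 → R at (12,2); v=(-3,-1)

Final position: (12,2)
Wall sequence: BLRLTRLR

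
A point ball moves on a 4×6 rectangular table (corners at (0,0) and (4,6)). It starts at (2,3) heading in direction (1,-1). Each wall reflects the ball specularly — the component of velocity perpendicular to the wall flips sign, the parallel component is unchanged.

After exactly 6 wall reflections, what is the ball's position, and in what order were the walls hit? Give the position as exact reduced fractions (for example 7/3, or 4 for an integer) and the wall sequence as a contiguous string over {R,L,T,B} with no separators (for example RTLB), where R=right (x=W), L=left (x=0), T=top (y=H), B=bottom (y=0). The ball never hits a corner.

Final position: (0,1)
Wall sequence: RBLTRL

1. t=2 → R at (4,1); v=(-1,-1)
2. t=1 → B at (3,0); v=(-1,1)
3. t=3 → L at (0,3); v=(1,1)
4. t=3 → T at (3,6); v=(1,-1)
5. t=1 → R at (4,5); v=(-1,-1)
6. t=4 → L at (0,1); v=(1,-1)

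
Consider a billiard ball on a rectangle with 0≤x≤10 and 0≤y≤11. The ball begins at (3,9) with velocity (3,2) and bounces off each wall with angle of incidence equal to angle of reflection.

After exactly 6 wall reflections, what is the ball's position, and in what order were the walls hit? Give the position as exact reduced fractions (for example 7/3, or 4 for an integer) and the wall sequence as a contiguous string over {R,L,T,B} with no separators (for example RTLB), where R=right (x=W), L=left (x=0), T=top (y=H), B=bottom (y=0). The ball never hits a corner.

1. t=1 → T at (6,11); v=(3,-2)
2. t=4/3 → R at (10,25/3); v=(-3,-2)
3. t=10/3 → L at (0,5/3); v=(3,-2)
4. t=5/6 → B at (5/2,0); v=(3,2)
5. t=5/2 → R at (10,5); v=(-3,2)
6. t=3 → T at (1,11); v=(-3,-2)

Final position: (1,11)
Wall sequence: TRLBRT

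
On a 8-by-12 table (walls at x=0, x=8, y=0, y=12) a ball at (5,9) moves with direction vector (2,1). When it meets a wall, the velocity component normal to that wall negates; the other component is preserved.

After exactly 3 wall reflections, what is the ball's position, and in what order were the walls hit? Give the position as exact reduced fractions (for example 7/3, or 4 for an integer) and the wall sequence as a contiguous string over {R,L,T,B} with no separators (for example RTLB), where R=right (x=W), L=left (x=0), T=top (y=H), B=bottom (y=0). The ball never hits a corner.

Final position: (0,19/2)
Wall sequence: RTL

1. t=3/2 → R at (8,21/2); v=(-2,1)
2. t=3/2 → T at (5,12); v=(-2,-1)
3. t=5/2 → L at (0,19/2); v=(2,-1)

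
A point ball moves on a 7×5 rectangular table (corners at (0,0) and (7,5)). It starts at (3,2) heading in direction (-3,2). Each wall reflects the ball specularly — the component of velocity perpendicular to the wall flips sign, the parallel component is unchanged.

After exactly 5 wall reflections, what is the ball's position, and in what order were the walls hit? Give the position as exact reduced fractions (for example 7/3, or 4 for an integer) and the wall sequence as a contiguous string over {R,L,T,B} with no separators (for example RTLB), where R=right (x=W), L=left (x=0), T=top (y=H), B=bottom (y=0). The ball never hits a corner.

1. t=1 → L at (0,4); v=(3,2)
2. t=1/2 → T at (3/2,5); v=(3,-2)
3. t=11/6 → R at (7,4/3); v=(-3,-2)
4. t=2/3 → B at (5,0); v=(-3,2)
5. t=5/3 → L at (0,10/3); v=(3,2)

Final position: (0,10/3)
Wall sequence: LTRBL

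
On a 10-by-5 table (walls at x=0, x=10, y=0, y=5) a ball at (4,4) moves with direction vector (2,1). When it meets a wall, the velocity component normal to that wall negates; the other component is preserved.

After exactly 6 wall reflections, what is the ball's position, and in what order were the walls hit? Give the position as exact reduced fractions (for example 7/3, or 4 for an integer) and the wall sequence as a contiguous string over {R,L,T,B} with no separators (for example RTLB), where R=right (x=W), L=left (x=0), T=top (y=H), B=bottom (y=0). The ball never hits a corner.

Final position: (10,3)
Wall sequence: TRBLTR

1. t=1 → T at (6,5); v=(2,-1)
2. t=2 → R at (10,3); v=(-2,-1)
3. t=3 → B at (4,0); v=(-2,1)
4. t=2 → L at (0,2); v=(2,1)
5. t=3 → T at (6,5); v=(2,-1)
6. t=2 → R at (10,3); v=(-2,-1)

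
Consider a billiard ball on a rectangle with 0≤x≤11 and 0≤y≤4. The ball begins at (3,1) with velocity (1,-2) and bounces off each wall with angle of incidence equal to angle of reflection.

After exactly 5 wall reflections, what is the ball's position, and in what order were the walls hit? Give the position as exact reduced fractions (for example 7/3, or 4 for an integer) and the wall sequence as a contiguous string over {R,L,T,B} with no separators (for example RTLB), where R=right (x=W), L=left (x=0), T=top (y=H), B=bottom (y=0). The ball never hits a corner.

Final position: (11,1)
Wall sequence: BTBTR

1. t=1/2 → B at (7/2,0); v=(1,2)
2. t=2 → T at (11/2,4); v=(1,-2)
3. t=2 → B at (15/2,0); v=(1,2)
4. t=2 → T at (19/2,4); v=(1,-2)
5. t=3/2 → R at (11,1); v=(-1,-2)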